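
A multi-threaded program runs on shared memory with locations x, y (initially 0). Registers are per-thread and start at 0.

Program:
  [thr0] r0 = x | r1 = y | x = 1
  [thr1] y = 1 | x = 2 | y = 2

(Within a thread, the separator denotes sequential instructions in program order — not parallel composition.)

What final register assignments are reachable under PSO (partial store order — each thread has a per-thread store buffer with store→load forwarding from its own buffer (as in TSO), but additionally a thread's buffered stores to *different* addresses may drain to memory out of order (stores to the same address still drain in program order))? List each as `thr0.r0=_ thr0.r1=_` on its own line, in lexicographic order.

outcome vector order: (thr0.r0,thr0.r1)
|PSO outcomes| = 6

thr0.r0=0 thr0.r1=0
thr0.r0=0 thr0.r1=1
thr0.r0=0 thr0.r1=2
thr0.r0=2 thr0.r1=0
thr0.r0=2 thr0.r1=1
thr0.r0=2 thr0.r1=2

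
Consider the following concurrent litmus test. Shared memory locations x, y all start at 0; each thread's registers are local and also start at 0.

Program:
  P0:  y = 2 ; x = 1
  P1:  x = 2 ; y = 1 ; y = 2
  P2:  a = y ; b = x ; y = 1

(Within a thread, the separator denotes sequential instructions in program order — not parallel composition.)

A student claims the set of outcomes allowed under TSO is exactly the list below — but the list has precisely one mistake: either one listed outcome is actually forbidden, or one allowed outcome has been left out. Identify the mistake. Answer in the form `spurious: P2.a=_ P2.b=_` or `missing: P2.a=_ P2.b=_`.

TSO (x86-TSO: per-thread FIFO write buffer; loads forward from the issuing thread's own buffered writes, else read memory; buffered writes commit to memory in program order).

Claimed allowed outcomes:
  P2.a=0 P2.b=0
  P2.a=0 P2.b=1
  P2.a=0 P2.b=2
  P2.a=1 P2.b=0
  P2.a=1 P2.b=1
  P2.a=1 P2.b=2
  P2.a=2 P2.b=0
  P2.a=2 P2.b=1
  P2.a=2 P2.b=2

outcome vector order: (P2.a,P2.b)
TSO (8): 0/0, 0/1, 0/2, 1/1, 1/2, 2/0, 2/1, 2/2
claimed∖TSO = {1/0}

spurious: P2.a=1 P2.b=0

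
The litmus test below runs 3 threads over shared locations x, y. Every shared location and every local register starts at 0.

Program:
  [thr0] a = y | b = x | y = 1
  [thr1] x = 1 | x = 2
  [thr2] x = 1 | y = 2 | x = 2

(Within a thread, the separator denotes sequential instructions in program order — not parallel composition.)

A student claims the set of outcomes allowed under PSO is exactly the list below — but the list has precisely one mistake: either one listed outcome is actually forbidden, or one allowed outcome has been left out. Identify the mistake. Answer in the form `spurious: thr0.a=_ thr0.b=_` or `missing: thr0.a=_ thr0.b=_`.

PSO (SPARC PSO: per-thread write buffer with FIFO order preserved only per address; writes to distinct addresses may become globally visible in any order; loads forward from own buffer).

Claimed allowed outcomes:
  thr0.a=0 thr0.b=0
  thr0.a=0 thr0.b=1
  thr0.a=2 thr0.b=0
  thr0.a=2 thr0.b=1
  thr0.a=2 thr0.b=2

missing: thr0.a=0 thr0.b=2

outcome vector order: (thr0.a,thr0.b)
PSO (6): <0 0>, <0 1>, <0 2>, <2 0>, <2 1>, <2 2>
PSO∖claimed = {<0 2>}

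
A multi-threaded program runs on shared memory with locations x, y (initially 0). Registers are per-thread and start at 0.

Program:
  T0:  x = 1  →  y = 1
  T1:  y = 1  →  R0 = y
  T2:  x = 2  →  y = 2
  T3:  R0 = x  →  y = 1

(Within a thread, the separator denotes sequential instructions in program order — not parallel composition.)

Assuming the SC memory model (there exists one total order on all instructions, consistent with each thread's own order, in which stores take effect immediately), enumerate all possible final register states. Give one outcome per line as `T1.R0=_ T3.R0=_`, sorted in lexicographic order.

T1.R0=1 T3.R0=0
T1.R0=1 T3.R0=1
T1.R0=1 T3.R0=2
T1.R0=2 T3.R0=0
T1.R0=2 T3.R0=1
T1.R0=2 T3.R0=2

outcome vector order: (T1.R0,T3.R0)
|SC outcomes| = 6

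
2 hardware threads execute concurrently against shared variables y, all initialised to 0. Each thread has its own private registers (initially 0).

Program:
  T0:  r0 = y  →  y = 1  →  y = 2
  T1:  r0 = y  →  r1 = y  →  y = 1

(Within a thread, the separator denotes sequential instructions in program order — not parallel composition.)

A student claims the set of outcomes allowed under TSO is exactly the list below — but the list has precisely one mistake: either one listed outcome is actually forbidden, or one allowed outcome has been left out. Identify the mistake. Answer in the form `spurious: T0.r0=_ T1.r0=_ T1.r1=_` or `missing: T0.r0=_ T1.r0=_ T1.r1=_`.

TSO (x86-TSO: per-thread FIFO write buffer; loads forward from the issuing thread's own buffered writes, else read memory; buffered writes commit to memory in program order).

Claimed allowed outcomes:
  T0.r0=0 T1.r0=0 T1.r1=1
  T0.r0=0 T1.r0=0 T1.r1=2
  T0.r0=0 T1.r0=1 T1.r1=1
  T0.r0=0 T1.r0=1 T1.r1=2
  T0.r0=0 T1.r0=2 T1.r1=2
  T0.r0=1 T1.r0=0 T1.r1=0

missing: T0.r0=0 T1.r0=0 T1.r1=0

outcome vector order: (T0.r0,T1.r0,T1.r1)
TSO (7): 0/0/0, 0/0/1, 0/0/2, 0/1/1, 0/1/2, 0/2/2, 1/0/0
TSO∖claimed = {0/0/0}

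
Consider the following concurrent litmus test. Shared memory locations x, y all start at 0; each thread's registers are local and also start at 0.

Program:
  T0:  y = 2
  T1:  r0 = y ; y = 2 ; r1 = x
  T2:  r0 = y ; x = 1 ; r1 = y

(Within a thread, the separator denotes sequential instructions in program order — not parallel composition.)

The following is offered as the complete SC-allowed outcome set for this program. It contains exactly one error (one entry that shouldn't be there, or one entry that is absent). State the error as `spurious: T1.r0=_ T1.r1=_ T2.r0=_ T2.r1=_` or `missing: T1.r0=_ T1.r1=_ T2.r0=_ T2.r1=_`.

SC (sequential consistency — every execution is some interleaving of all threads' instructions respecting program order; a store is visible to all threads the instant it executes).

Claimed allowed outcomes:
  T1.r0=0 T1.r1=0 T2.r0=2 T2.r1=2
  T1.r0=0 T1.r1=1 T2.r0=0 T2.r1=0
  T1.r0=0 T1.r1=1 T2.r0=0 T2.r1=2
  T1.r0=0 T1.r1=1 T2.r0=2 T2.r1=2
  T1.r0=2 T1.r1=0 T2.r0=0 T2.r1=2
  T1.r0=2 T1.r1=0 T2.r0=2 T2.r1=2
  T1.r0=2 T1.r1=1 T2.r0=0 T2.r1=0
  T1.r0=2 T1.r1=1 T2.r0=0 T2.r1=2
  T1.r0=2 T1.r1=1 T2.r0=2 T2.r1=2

outcome vector order: (T1.r0,T1.r1,T2.r0,T2.r1)
[SC] allowed = {<0 0 0 2>, <0 0 2 2>, <0 1 0 0>, <0 1 0 2>, <0 1 2 2>, <2 0 0 2>, <2 0 2 2>, <2 1 0 0>, <2 1 0 2>, <2 1 2 2>}
SC∖claimed = {<0 0 0 2>}

missing: T1.r0=0 T1.r1=0 T2.r0=0 T2.r1=2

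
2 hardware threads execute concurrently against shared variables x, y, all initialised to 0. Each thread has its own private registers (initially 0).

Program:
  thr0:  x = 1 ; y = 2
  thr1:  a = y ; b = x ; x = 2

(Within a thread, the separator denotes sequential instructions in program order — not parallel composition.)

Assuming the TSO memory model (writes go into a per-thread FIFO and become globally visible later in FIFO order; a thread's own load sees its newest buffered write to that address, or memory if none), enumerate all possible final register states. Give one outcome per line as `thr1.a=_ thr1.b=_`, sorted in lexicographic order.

thr1.a=0 thr1.b=0
thr1.a=0 thr1.b=1
thr1.a=2 thr1.b=1

outcome vector order: (thr1.a,thr1.b)
|TSO outcomes| = 3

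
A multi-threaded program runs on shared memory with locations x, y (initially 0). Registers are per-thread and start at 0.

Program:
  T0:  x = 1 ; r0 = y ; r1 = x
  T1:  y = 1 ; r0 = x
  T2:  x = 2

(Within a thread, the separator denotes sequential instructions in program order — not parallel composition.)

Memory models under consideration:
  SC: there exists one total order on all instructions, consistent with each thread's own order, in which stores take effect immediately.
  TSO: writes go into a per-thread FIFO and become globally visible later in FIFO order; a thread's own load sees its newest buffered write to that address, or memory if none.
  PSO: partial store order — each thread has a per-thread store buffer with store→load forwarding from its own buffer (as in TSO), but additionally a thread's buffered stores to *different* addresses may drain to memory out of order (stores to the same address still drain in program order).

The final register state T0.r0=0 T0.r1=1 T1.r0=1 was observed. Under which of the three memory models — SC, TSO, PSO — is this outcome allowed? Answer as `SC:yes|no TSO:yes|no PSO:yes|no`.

outcome vector order: (T0.r0,T0.r1,T1.r0)
under SC → 011, 012, 021, 022, 110, 111, 112, 120, 121, 122
under TSO → 010, 011, 012, 020, 021, 022, 110, 111, 112, 120, 121, 122
under PSO → 010, 011, 012, 020, 021, 022, 110, 111, 112, 120, 121, 122
target 011 ∈ {SC,TSO,PSO}

SC:yes TSO:yes PSO:yes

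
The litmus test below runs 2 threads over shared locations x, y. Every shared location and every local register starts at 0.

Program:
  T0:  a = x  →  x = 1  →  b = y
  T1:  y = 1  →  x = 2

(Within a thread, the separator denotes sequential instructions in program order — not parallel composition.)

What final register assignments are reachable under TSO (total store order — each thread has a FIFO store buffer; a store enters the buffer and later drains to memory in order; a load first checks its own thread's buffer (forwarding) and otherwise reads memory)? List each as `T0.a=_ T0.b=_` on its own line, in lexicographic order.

outcome vector order: (T0.a,T0.b)
|TSO outcomes| = 3

T0.a=0 T0.b=0
T0.a=0 T0.b=1
T0.a=2 T0.b=1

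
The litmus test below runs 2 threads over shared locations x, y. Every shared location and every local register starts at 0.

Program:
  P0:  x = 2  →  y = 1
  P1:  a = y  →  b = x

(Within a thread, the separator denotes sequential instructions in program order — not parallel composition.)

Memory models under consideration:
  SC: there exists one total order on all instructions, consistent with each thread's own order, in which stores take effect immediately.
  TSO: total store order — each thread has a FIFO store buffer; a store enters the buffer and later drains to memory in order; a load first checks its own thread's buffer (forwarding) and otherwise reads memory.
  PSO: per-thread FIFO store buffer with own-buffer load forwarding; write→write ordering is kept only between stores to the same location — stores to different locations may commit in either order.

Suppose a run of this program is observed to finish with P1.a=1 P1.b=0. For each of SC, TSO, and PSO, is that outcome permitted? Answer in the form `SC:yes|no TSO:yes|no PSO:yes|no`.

SC:no TSO:no PSO:yes

outcome vector order: (P1.a,P1.b)
under SC → <0 0>, <0 2>, <1 2>
under TSO → <0 0>, <0 2>, <1 2>
under PSO → <0 0>, <0 2>, <1 0>, <1 2>
target <1 0> ∈ {PSO}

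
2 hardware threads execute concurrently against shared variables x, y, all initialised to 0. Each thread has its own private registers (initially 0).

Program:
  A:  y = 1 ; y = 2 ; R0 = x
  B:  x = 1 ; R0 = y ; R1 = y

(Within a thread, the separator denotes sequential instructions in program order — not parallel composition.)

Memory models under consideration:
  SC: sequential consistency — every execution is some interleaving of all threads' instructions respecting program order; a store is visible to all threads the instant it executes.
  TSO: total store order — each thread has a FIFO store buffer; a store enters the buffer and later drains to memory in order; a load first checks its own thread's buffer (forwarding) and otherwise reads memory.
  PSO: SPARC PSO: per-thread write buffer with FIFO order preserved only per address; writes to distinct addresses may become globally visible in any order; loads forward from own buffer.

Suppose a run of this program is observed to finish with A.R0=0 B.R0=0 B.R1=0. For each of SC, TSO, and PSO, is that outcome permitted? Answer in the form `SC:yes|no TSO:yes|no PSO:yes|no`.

outcome vector order: (A.R0,B.R0,B.R1)
under SC → <0 2 2> <1 0 0> <1 0 1> <1 0 2> <1 1 1> <1 1 2> <1 2 2>
under TSO → <0 0 0> <0 0 1> <0 0 2> <0 1 1> <0 1 2> <0 2 2> <1 0 0> <1 0 1> <1 0 2> <1 1 1> <1 1 2> <1 2 2>
under PSO → <0 0 0> <0 0 1> <0 0 2> <0 1 1> <0 1 2> <0 2 2> <1 0 0> <1 0 1> <1 0 2> <1 1 1> <1 1 2> <1 2 2>
target <0 0 0> ∈ {TSO,PSO}

SC:no TSO:yes PSO:yes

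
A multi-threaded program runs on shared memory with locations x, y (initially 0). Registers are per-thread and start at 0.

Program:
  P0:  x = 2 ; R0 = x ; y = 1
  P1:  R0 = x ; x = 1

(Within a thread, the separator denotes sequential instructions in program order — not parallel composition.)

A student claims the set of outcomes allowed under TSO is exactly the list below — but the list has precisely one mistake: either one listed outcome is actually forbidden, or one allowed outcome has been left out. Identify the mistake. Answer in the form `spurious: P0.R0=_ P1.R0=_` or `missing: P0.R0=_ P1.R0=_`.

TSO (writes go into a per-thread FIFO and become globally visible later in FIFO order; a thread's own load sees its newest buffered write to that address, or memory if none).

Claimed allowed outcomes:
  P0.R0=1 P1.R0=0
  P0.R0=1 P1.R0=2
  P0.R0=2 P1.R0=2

missing: P0.R0=2 P1.R0=0

outcome vector order: (P0.R0,P1.R0)
TSO (4): <1 0> <1 2> <2 0> <2 2>
TSO∖claimed = {<2 0>}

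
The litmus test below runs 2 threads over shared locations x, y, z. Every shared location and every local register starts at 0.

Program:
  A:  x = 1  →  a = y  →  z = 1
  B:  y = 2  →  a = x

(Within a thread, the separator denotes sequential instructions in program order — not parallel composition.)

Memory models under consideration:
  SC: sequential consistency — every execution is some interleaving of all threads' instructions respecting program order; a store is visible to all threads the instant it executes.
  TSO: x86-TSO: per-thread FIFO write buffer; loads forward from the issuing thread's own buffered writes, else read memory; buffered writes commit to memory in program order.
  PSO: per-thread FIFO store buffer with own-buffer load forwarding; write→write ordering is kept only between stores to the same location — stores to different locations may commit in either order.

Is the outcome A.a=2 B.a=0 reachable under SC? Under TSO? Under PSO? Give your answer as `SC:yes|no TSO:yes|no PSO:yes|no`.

outcome vector order: (A.a,B.a)
SC: 3 outcomes — {01 20 21}
TSO: 4 outcomes — {00 01 20 21}
PSO: 4 outcomes — {00 01 20 21}
target 20 ∈ {SC,TSO,PSO}

SC:yes TSO:yes PSO:yes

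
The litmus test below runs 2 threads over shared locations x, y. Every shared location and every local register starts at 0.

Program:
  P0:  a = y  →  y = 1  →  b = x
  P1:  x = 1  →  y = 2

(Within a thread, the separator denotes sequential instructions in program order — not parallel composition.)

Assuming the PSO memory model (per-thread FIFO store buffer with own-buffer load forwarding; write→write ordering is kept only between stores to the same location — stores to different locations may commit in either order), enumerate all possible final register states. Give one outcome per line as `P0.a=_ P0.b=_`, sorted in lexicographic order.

outcome vector order: (P0.a,P0.b)
|PSO outcomes| = 4

P0.a=0 P0.b=0
P0.a=0 P0.b=1
P0.a=2 P0.b=0
P0.a=2 P0.b=1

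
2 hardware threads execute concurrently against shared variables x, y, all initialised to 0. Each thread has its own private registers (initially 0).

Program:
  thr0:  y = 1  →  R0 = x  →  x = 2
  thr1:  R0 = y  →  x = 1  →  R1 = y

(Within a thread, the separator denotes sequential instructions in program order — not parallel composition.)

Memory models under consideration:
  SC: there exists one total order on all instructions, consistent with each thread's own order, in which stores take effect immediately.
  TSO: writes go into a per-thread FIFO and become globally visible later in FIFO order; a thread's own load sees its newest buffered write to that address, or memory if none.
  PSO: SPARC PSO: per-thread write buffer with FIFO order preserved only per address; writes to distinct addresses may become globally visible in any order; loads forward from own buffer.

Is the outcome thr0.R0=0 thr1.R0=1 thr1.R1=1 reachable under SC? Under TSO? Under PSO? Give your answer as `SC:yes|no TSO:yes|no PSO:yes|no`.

outcome vector order: (thr0.R0,thr1.R0,thr1.R1)
[SC] allowed = {001; 011; 100; 101; 111}
[TSO] allowed = {000; 001; 011; 100; 101; 111}
[PSO] allowed = {000; 001; 011; 100; 101; 111}
target 011 ∈ {SC,TSO,PSO}

SC:yes TSO:yes PSO:yes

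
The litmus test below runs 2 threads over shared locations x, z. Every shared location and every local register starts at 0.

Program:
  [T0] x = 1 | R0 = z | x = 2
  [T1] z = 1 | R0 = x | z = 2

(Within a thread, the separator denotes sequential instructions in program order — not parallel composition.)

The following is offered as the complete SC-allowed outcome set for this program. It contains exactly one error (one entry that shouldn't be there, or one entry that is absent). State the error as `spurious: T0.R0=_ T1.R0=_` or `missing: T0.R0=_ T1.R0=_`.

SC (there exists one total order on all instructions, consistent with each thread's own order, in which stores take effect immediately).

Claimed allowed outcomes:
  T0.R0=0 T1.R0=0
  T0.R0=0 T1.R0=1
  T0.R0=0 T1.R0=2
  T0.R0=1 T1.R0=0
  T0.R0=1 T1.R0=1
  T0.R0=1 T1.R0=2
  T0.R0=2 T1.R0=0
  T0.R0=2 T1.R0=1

outcome vector order: (T0.R0,T1.R0)
under SC → 01; 02; 10; 11; 12; 20; 21
claimed∖SC = {00}

spurious: T0.R0=0 T1.R0=0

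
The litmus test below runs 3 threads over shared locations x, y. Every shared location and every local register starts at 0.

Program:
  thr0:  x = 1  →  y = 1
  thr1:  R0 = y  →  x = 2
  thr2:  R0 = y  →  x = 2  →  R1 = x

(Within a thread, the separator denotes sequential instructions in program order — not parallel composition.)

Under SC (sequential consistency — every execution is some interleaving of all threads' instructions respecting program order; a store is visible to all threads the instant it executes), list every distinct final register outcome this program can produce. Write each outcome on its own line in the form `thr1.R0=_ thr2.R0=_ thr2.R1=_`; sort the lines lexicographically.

thr1.R0=0 thr2.R0=0 thr2.R1=1
thr1.R0=0 thr2.R0=0 thr2.R1=2
thr1.R0=0 thr2.R0=1 thr2.R1=2
thr1.R0=1 thr2.R0=0 thr2.R1=1
thr1.R0=1 thr2.R0=0 thr2.R1=2
thr1.R0=1 thr2.R0=1 thr2.R1=2

outcome vector order: (thr1.R0,thr2.R0,thr2.R1)
|SC outcomes| = 6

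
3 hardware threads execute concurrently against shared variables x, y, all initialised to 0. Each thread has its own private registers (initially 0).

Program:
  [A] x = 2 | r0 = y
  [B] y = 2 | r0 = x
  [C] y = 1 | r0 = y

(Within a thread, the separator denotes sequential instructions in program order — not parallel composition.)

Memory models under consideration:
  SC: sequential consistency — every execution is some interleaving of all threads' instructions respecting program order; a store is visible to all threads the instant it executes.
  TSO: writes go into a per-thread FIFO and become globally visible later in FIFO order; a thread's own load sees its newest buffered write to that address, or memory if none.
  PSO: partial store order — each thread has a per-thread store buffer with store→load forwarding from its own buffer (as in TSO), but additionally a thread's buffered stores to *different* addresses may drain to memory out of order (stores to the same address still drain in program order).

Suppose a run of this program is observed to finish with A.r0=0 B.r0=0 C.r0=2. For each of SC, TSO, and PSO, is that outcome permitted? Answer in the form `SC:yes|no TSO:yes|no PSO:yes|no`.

SC:no TSO:yes PSO:yes

outcome vector order: (A.r0,B.r0,C.r0)
[SC] allowed = {(0,2,1) (0,2,2) (1,0,1) (1,2,1) (1,2,2) (2,0,1) (2,0,2) (2,2,1) (2,2,2)}
[TSO] allowed = {(0,0,1) (0,0,2) (0,2,1) (0,2,2) (1,0,1) (1,0,2) (1,2,1) (1,2,2) (2,0,1) (2,0,2) (2,2,1) (2,2,2)}
[PSO] allowed = {(0,0,1) (0,0,2) (0,2,1) (0,2,2) (1,0,1) (1,0,2) (1,2,1) (1,2,2) (2,0,1) (2,0,2) (2,2,1) (2,2,2)}
target (0,0,2) ∈ {TSO,PSO}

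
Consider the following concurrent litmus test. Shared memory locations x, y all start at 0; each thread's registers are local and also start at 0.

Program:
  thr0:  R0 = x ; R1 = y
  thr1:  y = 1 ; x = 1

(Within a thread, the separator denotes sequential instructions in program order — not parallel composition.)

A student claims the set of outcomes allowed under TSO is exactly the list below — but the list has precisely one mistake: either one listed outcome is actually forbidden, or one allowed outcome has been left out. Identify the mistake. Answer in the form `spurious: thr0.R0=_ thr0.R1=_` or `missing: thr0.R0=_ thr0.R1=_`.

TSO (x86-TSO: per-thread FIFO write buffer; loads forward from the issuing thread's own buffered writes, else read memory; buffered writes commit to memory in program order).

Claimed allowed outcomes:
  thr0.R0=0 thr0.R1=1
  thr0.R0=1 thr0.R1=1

outcome vector order: (thr0.R0,thr0.R1)
TSO: 3 outcomes — {(0,0); (0,1); (1,1)}
TSO∖claimed = {(0,0)}

missing: thr0.R0=0 thr0.R1=0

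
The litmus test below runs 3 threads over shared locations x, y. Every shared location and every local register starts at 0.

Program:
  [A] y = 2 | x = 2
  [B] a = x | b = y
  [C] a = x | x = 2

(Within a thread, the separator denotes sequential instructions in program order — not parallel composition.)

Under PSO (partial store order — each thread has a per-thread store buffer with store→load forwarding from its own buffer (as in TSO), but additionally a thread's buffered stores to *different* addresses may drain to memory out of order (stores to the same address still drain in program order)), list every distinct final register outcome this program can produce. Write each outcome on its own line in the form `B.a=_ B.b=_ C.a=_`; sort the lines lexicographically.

B.a=0 B.b=0 C.a=0
B.a=0 B.b=0 C.a=2
B.a=0 B.b=2 C.a=0
B.a=0 B.b=2 C.a=2
B.a=2 B.b=0 C.a=0
B.a=2 B.b=0 C.a=2
B.a=2 B.b=2 C.a=0
B.a=2 B.b=2 C.a=2

outcome vector order: (B.a,B.b,C.a)
|PSO outcomes| = 8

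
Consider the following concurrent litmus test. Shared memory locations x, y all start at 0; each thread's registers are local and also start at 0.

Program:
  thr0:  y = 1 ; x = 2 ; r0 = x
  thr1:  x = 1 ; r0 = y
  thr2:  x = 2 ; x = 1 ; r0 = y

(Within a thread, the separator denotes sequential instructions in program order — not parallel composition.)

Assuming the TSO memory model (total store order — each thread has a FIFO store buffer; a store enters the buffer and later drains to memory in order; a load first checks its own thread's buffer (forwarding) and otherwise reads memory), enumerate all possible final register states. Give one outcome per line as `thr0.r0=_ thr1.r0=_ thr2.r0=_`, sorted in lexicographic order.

outcome vector order: (thr0.r0,thr1.r0,thr2.r0)
|TSO outcomes| = 8

thr0.r0=1 thr1.r0=0 thr2.r0=0
thr0.r0=1 thr1.r0=0 thr2.r0=1
thr0.r0=1 thr1.r0=1 thr2.r0=0
thr0.r0=1 thr1.r0=1 thr2.r0=1
thr0.r0=2 thr1.r0=0 thr2.r0=0
thr0.r0=2 thr1.r0=0 thr2.r0=1
thr0.r0=2 thr1.r0=1 thr2.r0=0
thr0.r0=2 thr1.r0=1 thr2.r0=1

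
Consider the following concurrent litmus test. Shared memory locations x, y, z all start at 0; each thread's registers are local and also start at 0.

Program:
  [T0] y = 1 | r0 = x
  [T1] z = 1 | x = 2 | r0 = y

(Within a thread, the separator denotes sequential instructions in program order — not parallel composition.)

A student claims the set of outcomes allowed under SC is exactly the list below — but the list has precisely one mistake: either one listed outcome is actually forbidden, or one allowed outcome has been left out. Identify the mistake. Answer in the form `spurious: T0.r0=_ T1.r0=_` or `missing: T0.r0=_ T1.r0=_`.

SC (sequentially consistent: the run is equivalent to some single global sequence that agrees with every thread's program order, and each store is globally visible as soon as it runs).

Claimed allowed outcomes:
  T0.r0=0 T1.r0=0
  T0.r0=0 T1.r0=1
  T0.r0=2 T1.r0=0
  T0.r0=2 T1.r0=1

spurious: T0.r0=0 T1.r0=0

outcome vector order: (T0.r0,T1.r0)
[SC] allowed = {01, 20, 21}
claimed∖SC = {00}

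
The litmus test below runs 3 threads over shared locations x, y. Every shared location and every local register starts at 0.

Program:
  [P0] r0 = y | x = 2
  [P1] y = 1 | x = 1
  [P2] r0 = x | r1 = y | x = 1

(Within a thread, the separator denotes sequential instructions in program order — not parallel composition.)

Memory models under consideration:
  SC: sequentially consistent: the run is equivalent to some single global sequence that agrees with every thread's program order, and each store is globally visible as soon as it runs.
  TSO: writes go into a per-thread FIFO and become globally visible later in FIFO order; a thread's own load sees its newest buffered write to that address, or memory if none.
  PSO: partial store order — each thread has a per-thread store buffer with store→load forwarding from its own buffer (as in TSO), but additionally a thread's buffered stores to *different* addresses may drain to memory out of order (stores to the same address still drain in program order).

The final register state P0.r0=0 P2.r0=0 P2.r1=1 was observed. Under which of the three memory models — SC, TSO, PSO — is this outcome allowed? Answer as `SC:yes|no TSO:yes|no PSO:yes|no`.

outcome vector order: (P0.r0,P2.r0,P2.r1)
[SC] allowed = {<0 0 0>, <0 0 1>, <0 1 1>, <0 2 0>, <0 2 1>, <1 0 0>, <1 0 1>, <1 1 1>, <1 2 1>}
[TSO] allowed = {<0 0 0>, <0 0 1>, <0 1 1>, <0 2 0>, <0 2 1>, <1 0 0>, <1 0 1>, <1 1 1>, <1 2 1>}
[PSO] allowed = {<0 0 0>, <0 0 1>, <0 1 0>, <0 1 1>, <0 2 0>, <0 2 1>, <1 0 0>, <1 0 1>, <1 1 0>, <1 1 1>, <1 2 1>}
target <0 0 1> ∈ {SC,TSO,PSO}

SC:yes TSO:yes PSO:yes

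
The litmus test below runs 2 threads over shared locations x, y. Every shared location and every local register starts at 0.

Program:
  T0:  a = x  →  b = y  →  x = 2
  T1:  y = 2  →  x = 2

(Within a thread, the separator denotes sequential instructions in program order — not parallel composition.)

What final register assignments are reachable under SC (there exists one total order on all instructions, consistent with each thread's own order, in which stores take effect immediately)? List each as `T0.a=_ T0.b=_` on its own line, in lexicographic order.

outcome vector order: (T0.a,T0.b)
|SC outcomes| = 3

T0.a=0 T0.b=0
T0.a=0 T0.b=2
T0.a=2 T0.b=2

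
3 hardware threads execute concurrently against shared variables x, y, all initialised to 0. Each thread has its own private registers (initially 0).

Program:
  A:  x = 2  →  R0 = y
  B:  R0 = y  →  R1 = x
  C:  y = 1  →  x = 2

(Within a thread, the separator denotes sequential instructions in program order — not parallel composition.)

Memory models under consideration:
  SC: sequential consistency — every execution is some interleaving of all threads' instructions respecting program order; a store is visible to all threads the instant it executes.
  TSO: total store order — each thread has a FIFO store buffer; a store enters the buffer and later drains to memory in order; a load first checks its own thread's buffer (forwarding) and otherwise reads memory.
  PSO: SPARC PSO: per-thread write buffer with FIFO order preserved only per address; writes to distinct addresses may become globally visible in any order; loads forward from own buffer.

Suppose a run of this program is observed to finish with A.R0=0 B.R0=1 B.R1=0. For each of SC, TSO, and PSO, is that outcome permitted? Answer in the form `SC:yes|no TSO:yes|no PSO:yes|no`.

outcome vector order: (A.R0,B.R0,B.R1)
SC: 7 outcomes — {(0,0,0) (0,0,2) (0,1,2) (1,0,0) (1,0,2) (1,1,0) (1,1,2)}
TSO: 8 outcomes — {(0,0,0) (0,0,2) (0,1,0) (0,1,2) (1,0,0) (1,0,2) (1,1,0) (1,1,2)}
PSO: 8 outcomes — {(0,0,0) (0,0,2) (0,1,0) (0,1,2) (1,0,0) (1,0,2) (1,1,0) (1,1,2)}
target (0,1,0) ∈ {TSO,PSO}

SC:no TSO:yes PSO:yes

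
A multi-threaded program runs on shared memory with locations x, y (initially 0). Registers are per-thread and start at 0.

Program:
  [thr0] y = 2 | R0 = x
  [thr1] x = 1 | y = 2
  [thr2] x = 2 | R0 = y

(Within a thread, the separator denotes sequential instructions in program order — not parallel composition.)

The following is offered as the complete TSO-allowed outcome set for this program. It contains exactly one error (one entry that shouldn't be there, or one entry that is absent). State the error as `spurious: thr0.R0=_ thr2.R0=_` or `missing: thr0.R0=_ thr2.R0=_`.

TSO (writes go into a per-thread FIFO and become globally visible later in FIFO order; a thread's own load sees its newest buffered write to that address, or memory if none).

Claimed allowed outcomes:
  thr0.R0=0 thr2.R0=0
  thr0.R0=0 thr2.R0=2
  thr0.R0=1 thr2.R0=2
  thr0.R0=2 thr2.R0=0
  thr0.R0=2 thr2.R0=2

outcome vector order: (thr0.R0,thr2.R0)
TSO (6): 0/0 0/2 1/0 1/2 2/0 2/2
TSO∖claimed = {1/0}

missing: thr0.R0=1 thr2.R0=0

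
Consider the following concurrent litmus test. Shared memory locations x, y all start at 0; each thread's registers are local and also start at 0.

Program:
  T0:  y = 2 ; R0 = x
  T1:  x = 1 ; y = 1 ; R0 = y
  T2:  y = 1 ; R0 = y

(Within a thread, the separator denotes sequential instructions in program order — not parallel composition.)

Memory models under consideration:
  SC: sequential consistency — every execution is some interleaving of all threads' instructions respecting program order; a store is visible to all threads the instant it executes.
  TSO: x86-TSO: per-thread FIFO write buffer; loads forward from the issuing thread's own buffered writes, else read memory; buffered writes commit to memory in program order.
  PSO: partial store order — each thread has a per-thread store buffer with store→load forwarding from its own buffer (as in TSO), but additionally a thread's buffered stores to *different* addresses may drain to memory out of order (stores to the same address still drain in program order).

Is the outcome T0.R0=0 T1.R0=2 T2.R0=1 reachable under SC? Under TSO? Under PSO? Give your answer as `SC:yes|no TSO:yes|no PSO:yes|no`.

SC:no TSO:yes PSO:yes

outcome vector order: (T0.R0,T1.R0,T2.R0)
SC (6): 011 012 111 112 121 122
TSO (8): 011 012 021 022 111 112 121 122
PSO (8): 011 012 021 022 111 112 121 122
target 021 ∈ {TSO,PSO}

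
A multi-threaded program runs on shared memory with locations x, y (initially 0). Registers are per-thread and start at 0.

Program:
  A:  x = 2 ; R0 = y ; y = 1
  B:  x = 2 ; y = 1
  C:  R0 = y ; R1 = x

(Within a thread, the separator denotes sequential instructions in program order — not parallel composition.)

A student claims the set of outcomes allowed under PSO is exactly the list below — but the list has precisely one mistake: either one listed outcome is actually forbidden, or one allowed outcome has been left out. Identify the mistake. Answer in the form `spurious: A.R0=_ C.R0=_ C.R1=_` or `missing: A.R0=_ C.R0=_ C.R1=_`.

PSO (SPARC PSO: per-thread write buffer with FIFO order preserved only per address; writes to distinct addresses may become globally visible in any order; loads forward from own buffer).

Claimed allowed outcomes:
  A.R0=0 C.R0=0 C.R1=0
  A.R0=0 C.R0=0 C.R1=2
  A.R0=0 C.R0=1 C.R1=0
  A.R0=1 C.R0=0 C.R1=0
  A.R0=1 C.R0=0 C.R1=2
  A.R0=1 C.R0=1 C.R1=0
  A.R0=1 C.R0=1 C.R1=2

missing: A.R0=0 C.R0=1 C.R1=2

outcome vector order: (A.R0,C.R0,C.R1)
PSO (8): (0,0,0); (0,0,2); (0,1,0); (0,1,2); (1,0,0); (1,0,2); (1,1,0); (1,1,2)
PSO∖claimed = {(0,1,2)}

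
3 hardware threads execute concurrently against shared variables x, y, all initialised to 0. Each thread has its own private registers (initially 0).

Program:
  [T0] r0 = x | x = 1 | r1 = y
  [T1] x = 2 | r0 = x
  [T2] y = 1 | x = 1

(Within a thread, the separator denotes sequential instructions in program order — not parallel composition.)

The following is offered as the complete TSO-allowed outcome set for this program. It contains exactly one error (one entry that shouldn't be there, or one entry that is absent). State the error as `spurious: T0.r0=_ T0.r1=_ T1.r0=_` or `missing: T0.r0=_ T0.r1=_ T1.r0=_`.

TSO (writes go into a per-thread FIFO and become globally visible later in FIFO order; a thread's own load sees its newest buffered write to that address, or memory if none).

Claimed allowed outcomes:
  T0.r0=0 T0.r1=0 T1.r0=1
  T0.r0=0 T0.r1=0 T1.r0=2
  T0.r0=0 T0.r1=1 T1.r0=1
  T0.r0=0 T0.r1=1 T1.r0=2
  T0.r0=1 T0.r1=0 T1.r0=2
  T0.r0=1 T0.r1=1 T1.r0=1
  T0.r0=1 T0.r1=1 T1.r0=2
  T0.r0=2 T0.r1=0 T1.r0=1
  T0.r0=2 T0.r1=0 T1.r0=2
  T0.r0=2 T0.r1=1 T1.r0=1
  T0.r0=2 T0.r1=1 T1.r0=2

outcome vector order: (T0.r0,T0.r1,T1.r0)
[TSO] allowed = {001; 002; 011; 012; 111; 112; 201; 202; 211; 212}
claimed∖TSO = {102}

spurious: T0.r0=1 T0.r1=0 T1.r0=2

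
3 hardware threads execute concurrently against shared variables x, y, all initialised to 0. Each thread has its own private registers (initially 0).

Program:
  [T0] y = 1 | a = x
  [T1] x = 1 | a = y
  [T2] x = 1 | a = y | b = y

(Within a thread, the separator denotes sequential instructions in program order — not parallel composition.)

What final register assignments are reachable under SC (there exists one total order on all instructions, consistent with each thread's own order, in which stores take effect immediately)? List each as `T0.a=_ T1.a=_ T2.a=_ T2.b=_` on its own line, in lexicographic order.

T0.a=0 T1.a=1 T2.a=1 T2.b=1
T0.a=1 T1.a=0 T2.a=0 T2.b=0
T0.a=1 T1.a=0 T2.a=0 T2.b=1
T0.a=1 T1.a=0 T2.a=1 T2.b=1
T0.a=1 T1.a=1 T2.a=0 T2.b=0
T0.a=1 T1.a=1 T2.a=0 T2.b=1
T0.a=1 T1.a=1 T2.a=1 T2.b=1

outcome vector order: (T0.a,T1.a,T2.a,T2.b)
|SC outcomes| = 7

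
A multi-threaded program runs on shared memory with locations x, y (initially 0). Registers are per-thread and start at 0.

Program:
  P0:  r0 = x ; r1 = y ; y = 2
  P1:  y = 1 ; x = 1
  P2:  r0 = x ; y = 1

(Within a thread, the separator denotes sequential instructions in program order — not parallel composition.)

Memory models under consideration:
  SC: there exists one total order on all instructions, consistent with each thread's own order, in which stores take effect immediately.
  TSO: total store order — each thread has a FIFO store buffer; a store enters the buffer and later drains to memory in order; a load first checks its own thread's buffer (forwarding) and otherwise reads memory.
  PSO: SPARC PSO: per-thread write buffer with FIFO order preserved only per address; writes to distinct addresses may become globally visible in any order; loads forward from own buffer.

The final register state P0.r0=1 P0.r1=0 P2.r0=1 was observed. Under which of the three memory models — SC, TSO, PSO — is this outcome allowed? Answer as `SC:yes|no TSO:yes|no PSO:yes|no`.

SC:no TSO:no PSO:yes

outcome vector order: (P0.r0,P0.r1,P2.r0)
[SC] allowed = {000, 001, 010, 011, 110, 111}
[TSO] allowed = {000, 001, 010, 011, 110, 111}
[PSO] allowed = {000, 001, 010, 011, 100, 101, 110, 111}
target 101 ∈ {PSO}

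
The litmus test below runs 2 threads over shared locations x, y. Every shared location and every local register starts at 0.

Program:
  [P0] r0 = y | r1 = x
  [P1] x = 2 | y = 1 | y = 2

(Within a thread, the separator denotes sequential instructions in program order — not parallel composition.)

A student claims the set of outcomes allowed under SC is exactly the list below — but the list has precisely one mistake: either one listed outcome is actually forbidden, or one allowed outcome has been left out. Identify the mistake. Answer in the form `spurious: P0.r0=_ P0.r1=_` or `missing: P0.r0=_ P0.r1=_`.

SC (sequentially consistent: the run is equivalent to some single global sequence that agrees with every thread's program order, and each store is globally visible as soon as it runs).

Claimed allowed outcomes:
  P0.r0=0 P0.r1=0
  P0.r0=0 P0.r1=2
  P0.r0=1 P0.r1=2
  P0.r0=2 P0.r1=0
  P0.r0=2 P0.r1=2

spurious: P0.r0=2 P0.r1=0

outcome vector order: (P0.r0,P0.r1)
SC (4): (0,0) (0,2) (1,2) (2,2)
claimed∖SC = {(2,0)}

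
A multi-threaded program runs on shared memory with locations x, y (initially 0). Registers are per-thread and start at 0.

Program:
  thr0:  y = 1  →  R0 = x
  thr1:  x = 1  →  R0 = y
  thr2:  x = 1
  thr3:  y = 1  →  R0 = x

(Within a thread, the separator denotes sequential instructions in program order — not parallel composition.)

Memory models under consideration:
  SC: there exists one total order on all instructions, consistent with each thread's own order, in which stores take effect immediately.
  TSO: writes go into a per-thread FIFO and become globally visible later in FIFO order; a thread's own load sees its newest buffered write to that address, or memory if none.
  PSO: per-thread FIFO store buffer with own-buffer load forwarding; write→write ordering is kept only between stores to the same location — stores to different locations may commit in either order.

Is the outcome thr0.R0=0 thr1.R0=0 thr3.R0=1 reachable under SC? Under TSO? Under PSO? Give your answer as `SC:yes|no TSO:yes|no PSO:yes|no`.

SC:no TSO:yes PSO:yes

outcome vector order: (thr0.R0,thr1.R0,thr3.R0)
SC: 5 outcomes — {0/1/0 0/1/1 1/0/1 1/1/0 1/1/1}
TSO: 8 outcomes — {0/0/0 0/0/1 0/1/0 0/1/1 1/0/0 1/0/1 1/1/0 1/1/1}
PSO: 8 outcomes — {0/0/0 0/0/1 0/1/0 0/1/1 1/0/0 1/0/1 1/1/0 1/1/1}
target 0/0/1 ∈ {TSO,PSO}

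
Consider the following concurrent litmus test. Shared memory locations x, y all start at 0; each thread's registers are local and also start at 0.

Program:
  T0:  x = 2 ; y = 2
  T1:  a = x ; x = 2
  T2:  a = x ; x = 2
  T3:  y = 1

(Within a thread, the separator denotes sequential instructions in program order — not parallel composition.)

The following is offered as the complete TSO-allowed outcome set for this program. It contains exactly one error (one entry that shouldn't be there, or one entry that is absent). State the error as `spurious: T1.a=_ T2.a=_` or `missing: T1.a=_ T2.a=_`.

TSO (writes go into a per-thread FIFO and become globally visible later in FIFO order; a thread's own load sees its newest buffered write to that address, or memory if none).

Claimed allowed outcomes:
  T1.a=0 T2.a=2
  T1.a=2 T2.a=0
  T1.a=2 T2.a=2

missing: T1.a=0 T2.a=0

outcome vector order: (T1.a,T2.a)
TSO (4): <0 0>; <0 2>; <2 0>; <2 2>
TSO∖claimed = {<0 0>}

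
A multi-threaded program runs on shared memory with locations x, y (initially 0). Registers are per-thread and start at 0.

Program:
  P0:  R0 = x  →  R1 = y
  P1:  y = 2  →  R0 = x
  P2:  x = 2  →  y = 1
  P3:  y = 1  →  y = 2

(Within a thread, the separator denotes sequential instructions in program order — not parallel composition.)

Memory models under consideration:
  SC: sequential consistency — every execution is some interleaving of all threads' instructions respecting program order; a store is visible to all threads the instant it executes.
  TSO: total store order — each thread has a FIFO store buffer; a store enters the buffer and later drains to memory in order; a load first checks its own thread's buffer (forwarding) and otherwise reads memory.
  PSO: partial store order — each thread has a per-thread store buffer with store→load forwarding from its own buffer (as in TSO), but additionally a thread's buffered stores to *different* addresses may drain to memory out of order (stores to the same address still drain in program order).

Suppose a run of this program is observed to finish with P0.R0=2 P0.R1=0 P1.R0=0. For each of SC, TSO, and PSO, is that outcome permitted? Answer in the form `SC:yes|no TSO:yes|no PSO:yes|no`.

SC:no TSO:yes PSO:yes

outcome vector order: (P0.R0,P0.R1,P1.R0)
[SC] allowed = {<0 0 0>, <0 0 2>, <0 1 0>, <0 1 2>, <0 2 0>, <0 2 2>, <2 0 2>, <2 1 0>, <2 1 2>, <2 2 0>, <2 2 2>}
[TSO] allowed = {<0 0 0>, <0 0 2>, <0 1 0>, <0 1 2>, <0 2 0>, <0 2 2>, <2 0 0>, <2 0 2>, <2 1 0>, <2 1 2>, <2 2 0>, <2 2 2>}
[PSO] allowed = {<0 0 0>, <0 0 2>, <0 1 0>, <0 1 2>, <0 2 0>, <0 2 2>, <2 0 0>, <2 0 2>, <2 1 0>, <2 1 2>, <2 2 0>, <2 2 2>}
target <2 0 0> ∈ {TSO,PSO}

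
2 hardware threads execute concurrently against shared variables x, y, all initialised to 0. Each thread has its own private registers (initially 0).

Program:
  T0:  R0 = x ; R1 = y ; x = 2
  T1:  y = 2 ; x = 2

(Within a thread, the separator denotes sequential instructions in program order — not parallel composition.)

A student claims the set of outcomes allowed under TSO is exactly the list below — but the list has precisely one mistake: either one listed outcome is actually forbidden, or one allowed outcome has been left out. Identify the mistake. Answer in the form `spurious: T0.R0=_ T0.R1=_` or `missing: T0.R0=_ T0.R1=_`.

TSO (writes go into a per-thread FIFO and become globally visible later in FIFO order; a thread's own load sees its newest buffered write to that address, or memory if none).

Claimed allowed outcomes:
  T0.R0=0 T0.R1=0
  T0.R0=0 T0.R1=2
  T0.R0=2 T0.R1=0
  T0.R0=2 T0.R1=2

outcome vector order: (T0.R0,T0.R1)
under TSO → 0/0, 0/2, 2/2
claimed∖TSO = {2/0}

spurious: T0.R0=2 T0.R1=0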